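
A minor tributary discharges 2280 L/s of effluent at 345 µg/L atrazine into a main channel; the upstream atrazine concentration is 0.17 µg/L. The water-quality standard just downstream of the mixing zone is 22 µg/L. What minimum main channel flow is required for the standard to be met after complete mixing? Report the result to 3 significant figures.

33700 L/s

Set C_mix = 22: (Q·0.1700 + 2280·345.0) / (Q + 2280) = 22
→ Q = 2280·(345.0 − 22)/(22 − 0.1700) = 33740 L/s.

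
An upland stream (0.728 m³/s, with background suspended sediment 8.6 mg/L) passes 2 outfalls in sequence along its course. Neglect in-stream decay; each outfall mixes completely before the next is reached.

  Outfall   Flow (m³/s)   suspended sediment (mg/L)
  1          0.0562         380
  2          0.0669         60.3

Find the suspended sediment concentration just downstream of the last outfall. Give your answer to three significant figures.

Below outfall 1: Q → 0.7842 m³/s, C = (0.7280·8.600 + 0.05620·380.0)/0.7842 = 35.22 mg/L.
Below outfall 2: Q → 0.8511 m³/s, C = (0.7842·35.22 + 0.06690·60.30)/0.8511 = 37.19 mg/L.

37.2 mg/L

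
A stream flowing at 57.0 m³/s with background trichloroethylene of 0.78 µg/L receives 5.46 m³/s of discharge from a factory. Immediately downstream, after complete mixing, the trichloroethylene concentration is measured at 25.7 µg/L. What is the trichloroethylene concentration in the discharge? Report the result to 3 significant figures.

Mass balance: 57.00·0.7800 + 5.460·Cₑ = 62.46·25.70
→ Cₑ = (62.46·25.70 − 57.00·0.7800) / 5.460 = 285.9 µg/L.

286 µg/L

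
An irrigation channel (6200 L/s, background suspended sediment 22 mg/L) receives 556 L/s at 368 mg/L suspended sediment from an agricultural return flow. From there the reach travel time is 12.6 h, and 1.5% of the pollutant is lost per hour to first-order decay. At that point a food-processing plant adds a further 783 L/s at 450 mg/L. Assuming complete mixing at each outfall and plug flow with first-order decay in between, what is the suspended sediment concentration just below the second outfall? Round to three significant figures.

84.1 mg/L

Conservation of mass: C = (6200·22.00 + 556.0·368.0) / 6756 = 341000/6756 = 50.47 mg/L; combined flow 6756 L/s.
1.5%/h lost → k = −ln(1 − 0.015) = 0.01511 h⁻¹.
Applying C = C₀e^(−kt): 50.47 × 0.8266 = 41.72 mg/L.
At the second outfall, C = (6756·41.72 + 783.0·450.0) / (6756 + 783.0) = 84.13 mg/L.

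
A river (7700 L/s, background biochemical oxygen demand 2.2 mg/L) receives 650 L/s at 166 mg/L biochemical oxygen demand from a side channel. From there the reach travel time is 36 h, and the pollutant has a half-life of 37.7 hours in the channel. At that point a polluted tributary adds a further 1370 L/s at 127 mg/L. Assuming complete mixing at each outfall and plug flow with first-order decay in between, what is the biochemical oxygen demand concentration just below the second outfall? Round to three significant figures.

24.5 mg/L

Mixed concentration C = ΣQC/ΣQ = (7700·2.200 + 650.0·166.0) / 8350 = 124800/8350 = 14.95 mg/L; combined flow 8350 L/s.
Half-life 37.7 h → k = ln 2 / 37.7 = 0.01839 h⁻¹ = 0.4413 d⁻¹.
Decay over the reach: 14.95·exp(−kt) = 14.95·0.5159 = 7.713 mg/L.
Second outfall: C = (8350·7.713 + 1370·127.0)/9720 = 24.53 mg/L.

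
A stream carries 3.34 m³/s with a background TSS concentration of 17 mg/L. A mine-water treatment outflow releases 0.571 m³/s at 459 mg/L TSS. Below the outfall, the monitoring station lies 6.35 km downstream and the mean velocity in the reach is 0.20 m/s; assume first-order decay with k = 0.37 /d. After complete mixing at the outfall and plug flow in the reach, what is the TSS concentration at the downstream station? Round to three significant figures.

Flow-weighted average: C = (3.340·17.00 + 0.5710·459.0) / 3.911 = 318.9/3.911 = 81.53 mg/L.
Travel time t = 6.35·1000 / 0.20 = 31750 s = 8.819 h.
Decay over the reach: 81.53·exp(−kt) = 81.53·0.8729 = 71.17 mg/L.

71.2 mg/L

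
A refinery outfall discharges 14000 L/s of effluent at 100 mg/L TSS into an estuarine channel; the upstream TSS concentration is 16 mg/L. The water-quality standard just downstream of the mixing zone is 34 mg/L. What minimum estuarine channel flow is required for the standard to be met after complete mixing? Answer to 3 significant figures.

Set C_mix = 34: (Q·16.00 + 14000·100.0) / (Q + 14000) = 34
→ Q = 14000·(100.0 − 34)/(34 − 16.00) = 51330 L/s.

51300 L/s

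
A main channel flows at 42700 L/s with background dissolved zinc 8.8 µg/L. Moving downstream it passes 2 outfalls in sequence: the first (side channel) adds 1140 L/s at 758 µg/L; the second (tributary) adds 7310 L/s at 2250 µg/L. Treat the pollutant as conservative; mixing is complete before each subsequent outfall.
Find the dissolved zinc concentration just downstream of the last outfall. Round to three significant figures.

346 µg/L

After outfall 1: Q = 42700 + 1140 = 43840 L/s; C = (42700·8.800 + 1140·758.0)/43840 = 28.28 µg/L.
After outfall 2: Q = 43840 + 7310 = 51150 L/s; C = (43840·28.28 + 7310·2250)/51150 = 345.8 µg/L.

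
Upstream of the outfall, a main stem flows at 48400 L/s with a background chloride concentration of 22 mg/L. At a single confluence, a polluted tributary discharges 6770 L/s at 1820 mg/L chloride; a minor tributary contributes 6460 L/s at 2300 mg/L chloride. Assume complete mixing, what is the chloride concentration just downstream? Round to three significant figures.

Mass balance: C = (48400·22.00 + 6770·1820 + 6460·2300) / 61630 = 28240000/61630 = 458.3 mg/L.

458 mg/L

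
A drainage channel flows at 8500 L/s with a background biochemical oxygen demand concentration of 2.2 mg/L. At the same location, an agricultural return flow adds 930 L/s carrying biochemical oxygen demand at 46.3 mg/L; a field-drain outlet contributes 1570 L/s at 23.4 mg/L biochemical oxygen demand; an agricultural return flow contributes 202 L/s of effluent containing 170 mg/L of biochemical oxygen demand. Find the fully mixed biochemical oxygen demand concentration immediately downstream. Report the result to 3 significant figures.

11.9 mg/L

Mixed concentration C = ΣQC/ΣQ = (8500·2.200 + 930.0·46.30 + 1570·23.40 + 202.0·170.0) / 11200 = 132800/11200 = 11.86 mg/L.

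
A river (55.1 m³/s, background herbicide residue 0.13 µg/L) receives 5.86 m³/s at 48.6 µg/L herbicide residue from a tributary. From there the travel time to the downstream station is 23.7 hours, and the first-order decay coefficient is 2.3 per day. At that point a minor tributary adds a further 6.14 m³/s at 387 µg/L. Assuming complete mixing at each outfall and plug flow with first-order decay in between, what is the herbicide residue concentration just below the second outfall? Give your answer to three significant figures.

Flow-weighted average: C = (55.10·0.1300 + 5.860·48.60) / 60.96 = 292.0/60.96 = 4.789 µg/L; combined flow 60.96 m³/s.
Applying C = C₀e^(−kt): 4.789 × 0.1032 = 0.4942 µg/L.
Second outfall: C = (60.96·0.4942 + 6.140·387.0)/67.10 = 35.86 µg/L.

35.9 µg/L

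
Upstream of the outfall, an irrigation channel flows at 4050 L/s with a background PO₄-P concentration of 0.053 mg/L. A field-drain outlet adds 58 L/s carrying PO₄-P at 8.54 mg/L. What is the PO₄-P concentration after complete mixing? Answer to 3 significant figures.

Mixed concentration C = ΣQC/ΣQ = (4050·0.05300 + 58.00·8.540) / 4108 = 710.0/4108 = 0.1728 mg/L.

0.173 mg/L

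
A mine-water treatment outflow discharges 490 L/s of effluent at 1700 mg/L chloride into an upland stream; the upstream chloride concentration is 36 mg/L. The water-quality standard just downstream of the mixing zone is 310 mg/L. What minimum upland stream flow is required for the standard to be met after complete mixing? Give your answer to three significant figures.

Set C_mix = 310: (Q·36.00 + 490.0·1700) / (Q + 490.0) = 310
→ Q = 490.0·(1700 − 310)/(310 − 36.00) = 2486 L/s.

2490 L/s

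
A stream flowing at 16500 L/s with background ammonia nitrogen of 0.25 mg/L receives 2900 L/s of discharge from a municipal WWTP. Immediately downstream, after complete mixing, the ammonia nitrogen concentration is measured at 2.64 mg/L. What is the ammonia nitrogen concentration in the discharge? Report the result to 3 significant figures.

Mass balance: 16500·0.2500 + 2900·Cₑ = 19400·2.640
→ Cₑ = (19400·2.640 − 16500·0.2500) / 2900 = 16.24 mg/L.

16.2 mg/L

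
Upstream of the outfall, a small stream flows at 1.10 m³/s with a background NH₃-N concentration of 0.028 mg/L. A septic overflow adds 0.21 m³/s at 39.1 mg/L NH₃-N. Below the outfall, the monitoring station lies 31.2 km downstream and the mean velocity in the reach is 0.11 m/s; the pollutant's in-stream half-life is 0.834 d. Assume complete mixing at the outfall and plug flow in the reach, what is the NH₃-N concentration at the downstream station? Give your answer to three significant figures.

Conservation of mass: C = (1.100·0.02800 + 0.2100·39.10) / 1.310 = 8.242/1.310 = 6.291 mg/L.
Travel time t = 31.2·1000 / 0.11 = 283600 s = 78.79 h.
Half-life 0.834 d → k = ln 2 / 0.834 = 0.8311 d⁻¹.
Decay over the reach: 6.291·exp(−kt) = 6.291·0.06532 = 0.4110 mg/L.

0.411 mg/L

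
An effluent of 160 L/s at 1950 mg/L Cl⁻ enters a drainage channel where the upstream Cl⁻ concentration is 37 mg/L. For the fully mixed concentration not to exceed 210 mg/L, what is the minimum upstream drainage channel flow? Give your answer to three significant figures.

Set C_mix = 210: (Q·37.00 + 160.0·1950) / (Q + 160.0) = 210
→ Q = 160.0·(1950 − 210)/(210 − 37.00) = 1609 L/s.

1610 L/s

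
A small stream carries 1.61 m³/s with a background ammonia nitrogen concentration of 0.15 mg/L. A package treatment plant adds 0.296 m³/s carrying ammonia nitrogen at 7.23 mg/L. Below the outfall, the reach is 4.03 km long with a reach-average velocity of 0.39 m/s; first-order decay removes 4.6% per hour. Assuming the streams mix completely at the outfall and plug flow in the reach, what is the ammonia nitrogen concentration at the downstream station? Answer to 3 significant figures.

Conservation of mass: C = (1.610·0.1500 + 0.2960·7.230) / 1.906 = 2.382/1.906 = 1.250 mg/L.
Travel time t = 4.03·1000 / 0.39 = 10330 s = 2.870 h.
4.6%/h lost → k = −ln(1 − 0.046) = 0.04709 h⁻¹.
Decay over the reach: 1.250·exp(−kt) = 1.250·0.8736 = 1.092 mg/L.

1.09 mg/L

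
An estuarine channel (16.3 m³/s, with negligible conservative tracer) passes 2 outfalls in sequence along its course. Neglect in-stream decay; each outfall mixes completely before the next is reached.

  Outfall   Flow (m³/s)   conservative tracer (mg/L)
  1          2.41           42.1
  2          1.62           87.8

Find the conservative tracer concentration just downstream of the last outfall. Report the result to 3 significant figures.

Outfall 1: combined Q = 18.71 m³/s; C = (16.30·0 + 2.410·42.10)/18.71 = 5.423 mg/L.
Outfall 2: combined Q = 20.33 m³/s; C = (18.71·5.423 + 1.620·87.80)/20.33 = 11.99 mg/L.

12.0 mg/L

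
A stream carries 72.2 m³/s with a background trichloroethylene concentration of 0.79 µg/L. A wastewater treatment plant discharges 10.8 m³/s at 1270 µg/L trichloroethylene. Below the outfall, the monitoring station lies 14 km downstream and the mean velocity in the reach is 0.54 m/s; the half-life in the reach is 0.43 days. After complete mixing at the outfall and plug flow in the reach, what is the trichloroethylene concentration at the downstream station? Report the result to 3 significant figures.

Mass balance: C = (72.20·0.7900 + 10.80·1270) / 83.00 = 13770/83.00 = 165.9 µg/L.
Travel time t = 14·1000 / 0.54 = 25930 s = 7.202 h.
Half-life 0.43 d → k = ln 2 / 0.43 = 1.612 d⁻¹.
First-order decay: C = 165.9·exp(−k·t) = 165.9·0.6165 = 102.3 µg/L.

102 µg/L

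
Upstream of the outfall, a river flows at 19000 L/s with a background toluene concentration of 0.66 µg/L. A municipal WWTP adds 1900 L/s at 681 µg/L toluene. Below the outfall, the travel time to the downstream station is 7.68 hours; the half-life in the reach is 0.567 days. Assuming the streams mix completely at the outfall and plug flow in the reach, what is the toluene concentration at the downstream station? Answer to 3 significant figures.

Mass balance: C = (19000·0.6600 + 1900·681.0) / 20900 = 1306000/20900 = 62.51 µg/L.
Half-life 0.567 d → k = ln 2 / 0.567 = 1.222 d⁻¹.
Applying C = C₀e^(−kt): 62.51 × 0.6762 = 42.27 µg/L.

42.3 µg/L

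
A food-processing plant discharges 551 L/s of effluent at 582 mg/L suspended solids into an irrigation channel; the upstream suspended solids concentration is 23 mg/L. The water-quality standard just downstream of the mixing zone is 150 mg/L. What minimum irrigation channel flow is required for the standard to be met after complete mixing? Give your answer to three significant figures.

1870 L/s

Set C_mix = 150: (Q·23.00 + 551.0·582.0) / (Q + 551.0) = 150
→ Q = 551.0·(582.0 − 150)/(150 − 23.00) = 1874 L/s.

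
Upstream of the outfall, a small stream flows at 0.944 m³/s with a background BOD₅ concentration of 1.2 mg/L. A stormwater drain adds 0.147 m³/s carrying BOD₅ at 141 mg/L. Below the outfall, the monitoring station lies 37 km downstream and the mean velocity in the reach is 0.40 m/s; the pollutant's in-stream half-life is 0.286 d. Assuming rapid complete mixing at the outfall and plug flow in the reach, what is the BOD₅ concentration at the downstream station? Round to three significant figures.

1.50 mg/L

Conservation of mass: C = (0.9440·1.200 + 0.1470·141.0) / 1.091 = 21.86/1.091 = 20.04 mg/L.
Travel time t = 37·1000 / 0.40 = 92500 s = 25.69 h.
Half-life 0.286 d → k = ln 2 / 0.286 = 2.424 d⁻¹.
First-order decay: C = 20.04·exp(−k·t) = 20.04·0.07467 = 1.496 mg/L.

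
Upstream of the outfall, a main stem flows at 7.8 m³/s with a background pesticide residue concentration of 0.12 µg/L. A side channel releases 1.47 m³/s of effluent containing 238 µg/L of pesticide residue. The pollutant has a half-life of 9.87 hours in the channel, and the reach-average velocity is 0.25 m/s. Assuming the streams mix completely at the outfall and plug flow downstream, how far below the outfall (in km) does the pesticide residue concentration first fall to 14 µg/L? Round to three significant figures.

After mixing, C = (7.800·0.1200 + 1.470·238.0) / 9.270 = 350.8/9.270 = 37.84 µg/L.
Half-life 9.87 h → k = ln 2 / 9.87 = 0.07023 h⁻¹ = 1.685 d⁻¹.
Set 37.84·exp(−k·t) = 14 → t = ln(37.84/14)/k = 50970 s = 14.16 h.
Distance = v·t = 0.25·50970 = 12740 m = 12.74 km.

12.7 km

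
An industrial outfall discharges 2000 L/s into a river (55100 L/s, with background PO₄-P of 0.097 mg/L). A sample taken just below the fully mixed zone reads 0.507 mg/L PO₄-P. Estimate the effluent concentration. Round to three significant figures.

11.8 mg/L

Mass balance: 55100·0.09700 + 2000·Cₑ = 57100·0.5070
→ Cₑ = (57100·0.5070 − 55100·0.09700) / 2000 = 11.80 mg/L.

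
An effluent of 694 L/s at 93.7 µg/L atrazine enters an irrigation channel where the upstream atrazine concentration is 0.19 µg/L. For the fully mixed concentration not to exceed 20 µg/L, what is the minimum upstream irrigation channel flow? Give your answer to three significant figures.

Set C_mix = 20: (Q·0.1900 + 694.0·93.70) / (Q + 694.0) = 20
→ Q = 694.0·(93.70 − 20)/(20 − 0.1900) = 2582 L/s.

2580 L/s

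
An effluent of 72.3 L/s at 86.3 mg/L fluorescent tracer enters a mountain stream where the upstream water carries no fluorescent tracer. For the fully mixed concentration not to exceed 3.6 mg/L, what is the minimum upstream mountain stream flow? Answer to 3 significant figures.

1660 L/s

Set C_mix = 3.6: (Q·0 + 72.30·86.30) / (Q + 72.30) = 3.6
→ Q = 72.30·(86.30 − 3.6)/(3.6 − 0) = 1661 L/s.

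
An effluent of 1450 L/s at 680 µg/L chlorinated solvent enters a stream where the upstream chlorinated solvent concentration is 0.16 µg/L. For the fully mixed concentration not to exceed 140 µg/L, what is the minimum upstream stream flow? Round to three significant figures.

5600 L/s

Set C_mix = 140: (Q·0.1600 + 1450·680.0) / (Q + 1450) = 140
→ Q = 1450·(680.0 − 140)/(140 − 0.1600) = 5599 L/s.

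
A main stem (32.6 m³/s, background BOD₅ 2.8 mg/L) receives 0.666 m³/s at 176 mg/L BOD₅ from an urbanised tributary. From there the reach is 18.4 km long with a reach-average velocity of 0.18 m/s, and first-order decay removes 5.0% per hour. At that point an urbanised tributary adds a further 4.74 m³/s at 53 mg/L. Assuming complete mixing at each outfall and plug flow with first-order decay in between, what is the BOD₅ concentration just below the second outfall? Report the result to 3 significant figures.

7.89 mg/L

Conservation of mass: C = (32.60·2.800 + 0.6660·176.0) / 33.27 = 208.5/33.27 = 6.268 mg/L; combined flow 33.27 m³/s.
Travel time t = 18.4·1000 / 0.18 = 102200 s = 28.40 h.
5.0%/h lost → k = −ln(1 − 0.05) = 0.05129 h⁻¹.
First-order decay: C = 6.268·exp(−k·t) = 6.268·0.2331 = 1.461 mg/L.
Second outfall: C = (33.27·1.461 + 4.740·53.00)/38.01 = 7.889 mg/L.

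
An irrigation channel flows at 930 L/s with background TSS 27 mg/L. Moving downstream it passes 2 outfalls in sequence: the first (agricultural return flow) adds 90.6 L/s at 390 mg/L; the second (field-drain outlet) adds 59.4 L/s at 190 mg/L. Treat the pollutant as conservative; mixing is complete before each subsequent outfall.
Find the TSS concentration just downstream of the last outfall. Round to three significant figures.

Below outfall 1: Q → 1021 L/s, C = (930.0·27.00 + 90.60·390.0)/1021 = 59.22 mg/L.
Below outfall 2: Q → 1080 L/s, C = (1021·59.22 + 59.40·190.0)/1080 = 66.42 mg/L.

66.4 mg/L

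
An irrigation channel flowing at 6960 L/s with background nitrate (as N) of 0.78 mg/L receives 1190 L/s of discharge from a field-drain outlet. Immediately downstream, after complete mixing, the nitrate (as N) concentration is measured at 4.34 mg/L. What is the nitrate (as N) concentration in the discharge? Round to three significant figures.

25.2 mg/L

Mass balance: 6960·0.7800 + 1190·Cₑ = 8150·4.340
→ Cₑ = (8150·4.340 − 6960·0.7800) / 1190 = 25.16 mg/L.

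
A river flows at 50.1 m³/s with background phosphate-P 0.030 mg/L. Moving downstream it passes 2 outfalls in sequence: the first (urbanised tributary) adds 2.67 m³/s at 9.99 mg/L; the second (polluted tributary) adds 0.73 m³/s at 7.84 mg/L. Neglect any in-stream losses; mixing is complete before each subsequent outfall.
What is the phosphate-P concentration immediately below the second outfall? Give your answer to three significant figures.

Outfall 1: combined Q = 52.77 m³/s; C = (50.10·0.03000 + 2.670·9.990)/52.77 = 0.5339 mg/L.
Outfall 2: combined Q = 53.50 m³/s; C = (52.77·0.5339 + 0.7300·7.840)/53.50 = 0.6336 mg/L.

0.634 mg/L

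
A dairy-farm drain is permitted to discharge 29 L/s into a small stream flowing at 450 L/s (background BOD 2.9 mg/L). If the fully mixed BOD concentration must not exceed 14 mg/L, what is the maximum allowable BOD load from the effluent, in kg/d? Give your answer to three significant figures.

467 kg/d

Mass balance at the limit: 450.0·2.900 + 29.00·Cₑ = 479.0·14 → Cₑ = 186.2 mg/L.
29.00 L/s = 0.02900 m³/s. Load = 0.02900 m³/s × 186.2 g/m³ × 86 400 s/d = 466.6 kg/d.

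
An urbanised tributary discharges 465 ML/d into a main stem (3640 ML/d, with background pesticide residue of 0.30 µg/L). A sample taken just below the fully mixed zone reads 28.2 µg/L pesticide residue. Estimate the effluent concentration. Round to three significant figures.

Mass balance: 3640·0.3000 + 465.0·Cₑ = 4105·28.20
→ Cₑ = (4105·28.20 − 3640·0.3000) / 465.0 = 246.6 µg/L.

247 µg/L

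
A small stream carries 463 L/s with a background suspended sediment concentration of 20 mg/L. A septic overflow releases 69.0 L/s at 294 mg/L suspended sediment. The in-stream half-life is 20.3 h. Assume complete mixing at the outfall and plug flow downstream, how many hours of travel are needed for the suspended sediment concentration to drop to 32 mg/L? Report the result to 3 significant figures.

Mixed concentration C = ΣQC/ΣQ = (463.0·20.00 + 69.00·294.0) / 532.0 = 29550/532.0 = 55.54 mg/L.
Half-life 20.3 h → k = ln 2 / 20.3 = 0.03415 h⁻¹ = 0.8195 d⁻¹.
55.54·exp(−k·t) = 32 → t = ln(55.54/32)/k = 58130 s = 16.15 h.

16.1 h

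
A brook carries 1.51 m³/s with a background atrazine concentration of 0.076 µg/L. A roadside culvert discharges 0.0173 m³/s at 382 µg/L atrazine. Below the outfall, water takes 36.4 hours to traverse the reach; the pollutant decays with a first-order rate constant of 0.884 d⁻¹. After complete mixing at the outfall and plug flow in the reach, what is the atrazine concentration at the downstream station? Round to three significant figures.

After mixing, C = (1.510·0.07600 + 0.01730·382.0) / 1.527 = 6.723/1.527 = 4.402 µg/L.
Applying C = C₀e^(−kt): 4.402 × 0.2617 = 1.152 µg/L.

1.15 µg/L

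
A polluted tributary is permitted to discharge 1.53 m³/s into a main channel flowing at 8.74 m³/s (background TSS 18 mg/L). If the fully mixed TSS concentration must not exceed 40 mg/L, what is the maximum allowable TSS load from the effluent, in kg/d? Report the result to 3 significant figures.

Mass balance at the limit: 8.740·18.00 + 1.530·Cₑ = 10.27·40 → Cₑ = 165.7 mg/L.
Load = 1.530 m³/s × 165.7 g/m³ × 86 400 s/d = 21900 kg/d.

21900 kg/d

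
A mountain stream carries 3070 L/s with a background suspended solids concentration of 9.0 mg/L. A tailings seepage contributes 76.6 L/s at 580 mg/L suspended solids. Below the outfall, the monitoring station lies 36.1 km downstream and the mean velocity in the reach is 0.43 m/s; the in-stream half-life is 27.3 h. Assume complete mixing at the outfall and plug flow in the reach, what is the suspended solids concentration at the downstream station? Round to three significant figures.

12.7 mg/L

Mass balance: C = (3070·9.000 + 76.60·580.0) / 3147 = 72060/3147 = 22.90 mg/L.
Travel time t = 36.1·1000 / 0.43 = 83950 s = 23.32 h.
Half-life 27.3 h → k = ln 2 / 27.3 = 0.02539 h⁻¹ = 0.6094 d⁻¹.
Applying C = C₀e^(−kt): 22.90 × 0.5532 = 12.67 mg/L.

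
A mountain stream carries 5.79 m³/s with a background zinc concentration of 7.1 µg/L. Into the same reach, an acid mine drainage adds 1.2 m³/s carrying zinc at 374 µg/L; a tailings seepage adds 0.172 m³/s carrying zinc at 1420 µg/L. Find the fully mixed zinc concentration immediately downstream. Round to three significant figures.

103 µg/L

Flow-weighted average: C = (5.790·7.100 + 1.200·374.0 + 0.1720·1420) / 7.162 = 734.1/7.162 = 102.5 µg/L.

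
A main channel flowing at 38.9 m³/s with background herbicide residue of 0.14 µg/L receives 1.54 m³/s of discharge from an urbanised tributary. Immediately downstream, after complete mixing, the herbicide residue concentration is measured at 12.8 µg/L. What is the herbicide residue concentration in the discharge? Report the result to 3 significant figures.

333 µg/L

Mass balance: 38.90·0.1400 + 1.540·Cₑ = 40.44·12.80
→ Cₑ = (40.44·12.80 − 38.90·0.1400) / 1.540 = 332.6 µg/L.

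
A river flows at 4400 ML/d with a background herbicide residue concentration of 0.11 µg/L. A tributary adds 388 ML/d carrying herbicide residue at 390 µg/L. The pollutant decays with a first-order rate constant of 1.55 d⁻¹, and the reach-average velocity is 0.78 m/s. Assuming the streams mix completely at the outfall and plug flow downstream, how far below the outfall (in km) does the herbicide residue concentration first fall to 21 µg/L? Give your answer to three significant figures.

Mass balance: C = (4400·0.1100 + 388.0·390.0) / 4788 = 151800/4788 = 31.71 µg/L.
Set 31.71·exp(−k·t) = 21 → t = ln(31.71/21)/k = 22960 s = 6.379 h.
Distance = v·t = 0.78·22960 = 17910 m = 17.91 km.

17.9 km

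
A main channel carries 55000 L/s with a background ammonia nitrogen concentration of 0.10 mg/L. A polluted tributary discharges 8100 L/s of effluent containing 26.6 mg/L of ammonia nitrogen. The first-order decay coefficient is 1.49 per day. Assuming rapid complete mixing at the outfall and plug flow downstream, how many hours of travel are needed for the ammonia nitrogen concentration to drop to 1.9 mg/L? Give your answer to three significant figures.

9.85 h

Conservation of mass: C = (55000·0.1000 + 8100·26.60) / 63100 = 221000/63100 = 3.502 mg/L.
3.502·exp(−k·t) = 1.9 → t = ln(3.502/1.9)/k = 35450 s = 9.848 h.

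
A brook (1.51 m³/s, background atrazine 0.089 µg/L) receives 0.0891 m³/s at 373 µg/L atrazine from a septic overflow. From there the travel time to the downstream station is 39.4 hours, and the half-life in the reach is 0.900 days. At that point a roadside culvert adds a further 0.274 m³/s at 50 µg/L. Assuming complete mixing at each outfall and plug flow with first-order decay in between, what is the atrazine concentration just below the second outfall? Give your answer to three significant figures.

12.3 µg/L

Flow-weighted average: C = (1.510·0.08900 + 0.08910·373.0) / 1.599 = 33.37/1.599 = 20.87 µg/L; combined flow 1.599 m³/s.
Half-life 0.900 d → k = ln 2 / 0.900 = 0.7702 d⁻¹.
Decay over the reach: 20.87·exp(−kt) = 20.87·0.2824 = 5.893 µg/L.
Second outfall: C = (1.599·5.893 + 0.2740·50.00)/1.873 = 12.35 µg/L.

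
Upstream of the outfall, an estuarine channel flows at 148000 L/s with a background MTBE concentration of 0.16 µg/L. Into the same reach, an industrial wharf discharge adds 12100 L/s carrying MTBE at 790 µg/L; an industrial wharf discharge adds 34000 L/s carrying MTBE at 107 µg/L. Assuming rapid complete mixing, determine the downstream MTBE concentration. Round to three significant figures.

Mixed concentration C = ΣQC/ΣQ = (148000·0.1600 + 12100·790.0 + 34000·107.0) / 194100 = 13220000/194100 = 68.11 µg/L.

68.1 µg/L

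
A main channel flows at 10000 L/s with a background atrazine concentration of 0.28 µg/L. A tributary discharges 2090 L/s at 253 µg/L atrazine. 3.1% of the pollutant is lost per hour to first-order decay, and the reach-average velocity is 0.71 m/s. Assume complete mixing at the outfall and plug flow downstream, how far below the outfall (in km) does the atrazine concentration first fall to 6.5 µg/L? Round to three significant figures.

Mass balance: C = (10000·0.2800 + 2090·253.0) / 12090 = 531600/12090 = 43.97 µg/L.
3.1%/h lost → k = −ln(1 − 0.031) = 0.03149 h⁻¹.
Set 43.97·exp(−k·t) = 6.5 → t = ln(43.97/6.5)/k = 218500 s = 60.71 h.
Distance = v·t = 0.71·218500 = 155200 m = 155.2 km.

155 km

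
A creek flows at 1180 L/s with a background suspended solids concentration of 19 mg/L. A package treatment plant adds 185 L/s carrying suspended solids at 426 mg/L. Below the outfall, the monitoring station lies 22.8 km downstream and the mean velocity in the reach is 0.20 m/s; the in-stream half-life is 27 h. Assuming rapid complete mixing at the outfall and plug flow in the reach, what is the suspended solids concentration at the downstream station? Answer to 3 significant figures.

Mixed concentration C = ΣQC/ΣQ = (1180·19.00 + 185.0·426.0) / 1365 = 101200/1365 = 74.16 mg/L.
Travel time t = 22.8·1000 / 0.20 = 114000 s = 31.67 h.
Half-life 27 h → k = ln 2 / 27 = 0.02567 h⁻¹ = 0.6161 d⁻¹.
First-order decay: C = 74.16·exp(−k·t) = 74.16·0.4435 = 32.89 mg/L.

32.9 mg/L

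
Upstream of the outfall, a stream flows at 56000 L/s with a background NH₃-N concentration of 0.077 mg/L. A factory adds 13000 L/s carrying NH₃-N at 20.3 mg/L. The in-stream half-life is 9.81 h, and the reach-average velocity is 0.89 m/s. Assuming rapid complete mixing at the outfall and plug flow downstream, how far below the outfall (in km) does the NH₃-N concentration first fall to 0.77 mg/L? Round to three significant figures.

73.4 km

Conservation of mass: C = (56000·0.07700 + 13000·20.30) / 69000 = 268200/69000 = 3.887 mg/L.
Half-life 9.81 h → k = ln 2 / 9.81 = 0.07066 h⁻¹ = 1.696 d⁻¹.
Set 3.887·exp(−k·t) = 0.77 → t = ln(3.887/0.77)/k = 82490 s = 22.91 h.
Distance = v·t = 0.89·82490 = 73420 m = 73.42 km.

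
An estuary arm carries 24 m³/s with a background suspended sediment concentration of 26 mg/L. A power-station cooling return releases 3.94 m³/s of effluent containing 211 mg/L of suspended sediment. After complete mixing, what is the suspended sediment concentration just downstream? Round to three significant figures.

52.1 mg/L

After mixing, C = (24.00·26.00 + 3.940·211.0) / 27.94 = 1455/27.94 = 52.09 mg/L.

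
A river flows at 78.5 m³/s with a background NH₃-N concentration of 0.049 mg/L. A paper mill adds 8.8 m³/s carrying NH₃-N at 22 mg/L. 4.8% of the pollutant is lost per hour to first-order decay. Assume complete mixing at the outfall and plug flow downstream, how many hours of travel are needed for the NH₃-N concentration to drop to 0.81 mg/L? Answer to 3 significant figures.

Flow-weighted average: C = (78.50·0.04900 + 8.800·22.00) / 87.30 = 197.4/87.30 = 2.262 mg/L.
4.8%/h lost → k = −ln(1 − 0.048) = 0.04919 h⁻¹.
2.262·exp(−k·t) = 0.81 → t = ln(2.262/0.81)/k = 75150 s = 20.87 h.

20.9 h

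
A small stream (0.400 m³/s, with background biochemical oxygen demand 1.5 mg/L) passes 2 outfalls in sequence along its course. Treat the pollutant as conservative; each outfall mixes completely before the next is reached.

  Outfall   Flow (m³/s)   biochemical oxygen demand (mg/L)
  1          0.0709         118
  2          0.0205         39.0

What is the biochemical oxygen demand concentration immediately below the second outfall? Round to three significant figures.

19.9 mg/L

After outfall 1: Q = 0.4000 + 0.07090 = 0.4709 m³/s; C = (0.4000·1.500 + 0.07090·118.0)/0.4709 = 19.04 mg/L.
After outfall 2: Q = 0.4709 + 0.02050 = 0.4914 m³/s; C = (0.4709·19.04 + 0.02050·39.00)/0.4914 = 19.87 mg/L.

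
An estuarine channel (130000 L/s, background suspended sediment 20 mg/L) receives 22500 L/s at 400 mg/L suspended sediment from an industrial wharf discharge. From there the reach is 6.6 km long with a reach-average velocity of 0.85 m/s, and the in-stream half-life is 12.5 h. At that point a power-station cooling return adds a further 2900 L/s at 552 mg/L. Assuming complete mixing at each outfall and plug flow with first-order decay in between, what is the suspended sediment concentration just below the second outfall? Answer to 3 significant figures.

Mixed concentration C = ΣQC/ΣQ = (130000·20.00 + 22500·400.0) / 152500 = 11600000/152500 = 76.07 mg/L; combined flow 152500 L/s.
Travel time t = 6.6·1000 / 0.85 = 7765 s = 2.157 h.
Half-life 12.5 h → k = ln 2 / 12.5 = 0.05545 h⁻¹ = 1.331 d⁻¹.
First-order decay: C = 76.07·exp(−k·t) = 76.07·0.8873 = 67.49 mg/L.
Second outfall: C = (152500·67.49 + 2900·552.0)/155400 = 76.53 mg/L.

76.5 mg/L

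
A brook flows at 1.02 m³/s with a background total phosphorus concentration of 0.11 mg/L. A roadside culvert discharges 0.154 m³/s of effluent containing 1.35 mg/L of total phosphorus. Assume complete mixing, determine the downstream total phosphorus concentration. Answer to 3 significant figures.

0.273 mg/L

After mixing, C = (1.020·0.1100 + 0.1540·1.350) / 1.174 = 0.3201/1.174 = 0.2727 mg/L.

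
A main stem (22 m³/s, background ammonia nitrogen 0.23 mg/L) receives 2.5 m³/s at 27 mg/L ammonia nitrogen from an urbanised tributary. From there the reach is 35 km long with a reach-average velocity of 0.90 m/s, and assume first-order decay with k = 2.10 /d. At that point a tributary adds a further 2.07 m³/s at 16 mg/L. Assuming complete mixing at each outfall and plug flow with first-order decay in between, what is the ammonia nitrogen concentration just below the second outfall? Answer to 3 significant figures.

2.31 mg/L

After mixing, C = (22.00·0.2300 + 2.500·27.00) / 24.50 = 72.56/24.50 = 2.962 mg/L; combined flow 24.50 m³/s.
Travel time t = 35·1000 / 0.90 = 38890 s = 10.80 h.
Applying C = C₀e^(−kt): 2.962 × 0.3886 = 1.151 mg/L.
At the second outfall, C = (24.50·1.151 + 2.070·16.00) / (24.50 + 2.070) = 2.308 mg/L.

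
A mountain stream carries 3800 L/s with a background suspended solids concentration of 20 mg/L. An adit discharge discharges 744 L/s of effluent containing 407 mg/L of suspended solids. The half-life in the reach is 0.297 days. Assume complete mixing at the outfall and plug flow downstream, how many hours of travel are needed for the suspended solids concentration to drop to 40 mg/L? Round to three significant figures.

Flow-weighted average: C = (3800·20.00 + 744.0·407.0) / 4544 = 378800/4544 = 83.36 mg/L.
Half-life 0.297 d → k = ln 2 / 0.297 = 2.334 d⁻¹.
83.36·exp(−k·t) = 40 → t = ln(83.36/40)/k = 27190 s = 7.552 h.

7.55 h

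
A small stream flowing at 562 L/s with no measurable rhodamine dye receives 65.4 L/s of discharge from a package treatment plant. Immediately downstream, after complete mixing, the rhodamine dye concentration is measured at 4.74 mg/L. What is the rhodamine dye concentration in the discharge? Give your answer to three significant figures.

Mass balance: 562.0·0 + 65.40·Cₑ = 627.4·4.740
→ Cₑ = (627.4·4.740 − 562.0·0) / 65.40 = 45.47 mg/L.

45.5 mg/L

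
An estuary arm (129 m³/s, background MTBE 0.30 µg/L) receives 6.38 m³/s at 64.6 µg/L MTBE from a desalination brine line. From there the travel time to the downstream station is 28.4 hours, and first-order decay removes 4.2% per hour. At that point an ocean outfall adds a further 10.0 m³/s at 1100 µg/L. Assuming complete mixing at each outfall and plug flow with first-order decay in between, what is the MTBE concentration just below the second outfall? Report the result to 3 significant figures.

76.6 µg/L

Mixed concentration C = ΣQC/ΣQ = (129.0·0.3000 + 6.380·64.60) / 135.4 = 450.8/135.4 = 3.330 µg/L; combined flow 135.4 m³/s.
4.2%/h lost → k = −ln(1 − 0.042) = 0.04291 h⁻¹.
Decay over the reach: 3.330·exp(−kt) = 3.330·0.2957 = 0.9846 µg/L.
At the second outfall, C = (135.4·0.9846 + 10.00·1100) / (135.4 + 10.00) = 76.58 µg/L.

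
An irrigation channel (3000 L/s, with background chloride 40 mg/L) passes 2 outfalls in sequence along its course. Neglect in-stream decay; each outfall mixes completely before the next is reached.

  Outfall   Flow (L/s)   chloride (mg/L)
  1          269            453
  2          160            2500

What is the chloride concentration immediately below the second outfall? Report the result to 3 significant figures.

Below outfall 1: Q → 3269 L/s, C = (3000·40.00 + 269.0·453.0)/3269 = 73.99 mg/L.
Below outfall 2: Q → 3429 L/s, C = (3269·73.99 + 160.0·2500)/3429 = 187.2 mg/L.

187 mg/L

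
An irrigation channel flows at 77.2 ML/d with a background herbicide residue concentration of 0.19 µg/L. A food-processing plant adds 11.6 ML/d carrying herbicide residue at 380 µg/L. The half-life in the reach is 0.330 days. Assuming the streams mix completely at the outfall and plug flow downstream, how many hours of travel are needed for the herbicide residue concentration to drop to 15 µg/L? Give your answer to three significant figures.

After mixing, C = (77.20·0.1900 + 11.60·380.0) / 88.80 = 4423/88.80 = 49.80 µg/L.
Half-life 0.330 d → k = ln 2 / 0.330 = 2.100 d⁻¹.
49.80·exp(−k·t) = 15 → t = ln(49.80/15)/k = 49360 s = 13.71 h.

13.7 h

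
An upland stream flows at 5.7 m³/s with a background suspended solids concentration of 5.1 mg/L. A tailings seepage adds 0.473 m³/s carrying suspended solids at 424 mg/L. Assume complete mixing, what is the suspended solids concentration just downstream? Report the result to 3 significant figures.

Mixed concentration C = ΣQC/ΣQ = (5.700·5.100 + 0.4730·424.0) / 6.173 = 229.6/6.173 = 37.20 mg/L.

37.2 mg/L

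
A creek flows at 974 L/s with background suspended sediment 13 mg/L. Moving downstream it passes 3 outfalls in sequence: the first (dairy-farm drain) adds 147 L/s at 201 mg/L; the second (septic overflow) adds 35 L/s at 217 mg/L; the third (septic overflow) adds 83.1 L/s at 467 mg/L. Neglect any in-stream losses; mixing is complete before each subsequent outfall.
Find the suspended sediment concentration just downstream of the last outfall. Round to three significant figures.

Below outfall 1: Q → 1121 L/s, C = (974.0·13.00 + 147.0·201.0)/1121 = 37.65 mg/L.
Below outfall 2: Q → 1156 L/s, C = (1121·37.65 + 35.00·217.0)/1156 = 43.08 mg/L.
Below outfall 3: Q → 1239 L/s, C = (1156·43.08 + 83.10·467.0)/1239 = 71.51 mg/L.

71.5 mg/L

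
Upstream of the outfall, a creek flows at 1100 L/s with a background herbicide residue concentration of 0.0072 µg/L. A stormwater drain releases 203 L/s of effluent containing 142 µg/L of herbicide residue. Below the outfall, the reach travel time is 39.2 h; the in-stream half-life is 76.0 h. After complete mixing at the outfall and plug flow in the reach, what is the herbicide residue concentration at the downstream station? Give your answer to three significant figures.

Mixed concentration C = ΣQC/ΣQ = (1100·0.007200 + 203.0·142.0) / 1303 = 28830/1303 = 22.13 µg/L.
Half-life 76.0 h → k = ln 2 / 76.0 = 0.009120 h⁻¹ = 0.2189 d⁻¹.
Applying C = C₀e^(−kt): 22.13 × 0.6994 = 15.48 µg/L.

15.5 µg/L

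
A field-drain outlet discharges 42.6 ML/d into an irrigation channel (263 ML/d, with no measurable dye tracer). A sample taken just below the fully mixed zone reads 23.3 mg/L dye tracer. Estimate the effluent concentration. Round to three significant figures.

Mass balance: 263.0·0 + 42.60·Cₑ = 305.6·23.30
→ Cₑ = (305.6·23.30 − 263.0·0) / 42.60 = 167.1 mg/L.

167 mg/L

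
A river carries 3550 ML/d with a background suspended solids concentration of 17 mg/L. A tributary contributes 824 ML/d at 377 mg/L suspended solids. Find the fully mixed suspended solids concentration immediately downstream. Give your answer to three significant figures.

84.8 mg/L

Conservation of mass: C = (3550·17.00 + 824.0·377.0) / 4374 = 371000/4374 = 84.82 mg/L.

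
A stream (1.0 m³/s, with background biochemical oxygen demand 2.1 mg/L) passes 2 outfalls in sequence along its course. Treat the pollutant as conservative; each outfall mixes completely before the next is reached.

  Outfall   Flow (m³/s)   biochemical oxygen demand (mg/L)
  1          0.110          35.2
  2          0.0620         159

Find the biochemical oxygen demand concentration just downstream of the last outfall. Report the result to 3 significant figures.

13.5 mg/L

Below outfall 1: Q → 1.110 m³/s, C = (1.000·2.100 + 0.1100·35.20)/1.110 = 5.380 mg/L.
Below outfall 2: Q → 1.172 m³/s, C = (1.110·5.380 + 0.06200·159.0)/1.172 = 13.51 mg/L.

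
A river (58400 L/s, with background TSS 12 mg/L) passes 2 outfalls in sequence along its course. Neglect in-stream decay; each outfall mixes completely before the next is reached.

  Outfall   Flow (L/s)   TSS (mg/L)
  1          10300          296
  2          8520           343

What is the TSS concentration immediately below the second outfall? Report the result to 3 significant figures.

86.4 mg/L

Below outfall 1: Q → 68700 L/s, C = (58400·12.00 + 10300·296.0)/68700 = 54.58 mg/L.
Below outfall 2: Q → 77220 L/s, C = (68700·54.58 + 8520·343.0)/77220 = 86.40 mg/L.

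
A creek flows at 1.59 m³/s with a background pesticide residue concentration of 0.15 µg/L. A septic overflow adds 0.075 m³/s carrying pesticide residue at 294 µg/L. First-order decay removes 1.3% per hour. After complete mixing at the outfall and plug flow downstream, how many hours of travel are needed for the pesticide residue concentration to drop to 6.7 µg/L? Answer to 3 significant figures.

52.9 h

Mass balance: C = (1.590·0.1500 + 0.07500·294.0) / 1.665 = 22.29/1.665 = 13.39 µg/L.
1.3%/h lost → k = −ln(1 − 0.013) = 0.01309 h⁻¹.
13.39·exp(−k·t) = 6.7 → t = ln(13.39/6.7)/k = 190400 s = 52.89 h.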